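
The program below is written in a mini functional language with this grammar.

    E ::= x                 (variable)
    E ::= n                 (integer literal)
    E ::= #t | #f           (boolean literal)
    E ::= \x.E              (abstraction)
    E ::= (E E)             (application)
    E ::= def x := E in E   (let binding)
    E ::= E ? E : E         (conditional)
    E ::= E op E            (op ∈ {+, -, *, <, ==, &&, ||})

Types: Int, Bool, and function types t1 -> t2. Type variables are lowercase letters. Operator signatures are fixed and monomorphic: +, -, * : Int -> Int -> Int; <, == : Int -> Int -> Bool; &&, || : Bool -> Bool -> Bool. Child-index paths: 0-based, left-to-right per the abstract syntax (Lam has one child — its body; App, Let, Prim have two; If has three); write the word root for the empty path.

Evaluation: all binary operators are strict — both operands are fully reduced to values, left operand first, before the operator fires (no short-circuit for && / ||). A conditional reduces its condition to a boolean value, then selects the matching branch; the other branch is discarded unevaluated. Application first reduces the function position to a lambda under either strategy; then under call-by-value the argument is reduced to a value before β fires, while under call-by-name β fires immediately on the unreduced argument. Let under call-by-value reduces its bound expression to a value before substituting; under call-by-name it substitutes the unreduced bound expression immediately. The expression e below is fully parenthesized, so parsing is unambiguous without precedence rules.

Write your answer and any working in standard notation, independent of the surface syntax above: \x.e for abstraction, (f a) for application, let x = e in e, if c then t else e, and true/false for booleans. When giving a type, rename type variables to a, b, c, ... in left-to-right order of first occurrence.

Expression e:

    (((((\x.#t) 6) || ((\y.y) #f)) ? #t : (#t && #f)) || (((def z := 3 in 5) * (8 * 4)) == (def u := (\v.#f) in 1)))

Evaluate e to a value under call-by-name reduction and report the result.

Answer: true

Working:
step 0: ((if (((\x.true) 6) || ((\y.y) false)) then true else (true && false)) || (((let z = 3 in 5) * (8 * 4)) == (let u = (\v.false) in 1)))
step 1: [beta@0.0.0] ((if (true || ((\y.y) false)) then true else (true && false)) || (((let z = 3 in 5) * (8 * 4)) == (let u = (\v.false) in 1)))
step 2: [beta@0.0.1] ((if (true || false) then true else (true && false)) || (((let z = 3 in 5) * (8 * 4)) == (let u = (\v.false) in 1)))
step 3: [delta@0.0] ((if true then true else (true && false)) || (((let z = 3 in 5) * (8 * 4)) == (let u = (\v.false) in 1)))
step 4: [if@0] (true || (((let z = 3 in 5) * (8 * 4)) == (let u = (\v.false) in 1)))
step 5: [let@1.0.0] (true || ((5 * (8 * 4)) == (let u = (\v.false) in 1)))
step 6: [delta@1.0.1] (true || ((5 * 32) == (let u = (\v.false) in 1)))
step 7: [delta@1.0] (true || (160 == (let u = (\v.false) in 1)))
step 8: [let@1.1] (true || (160 == 1))
step 9: [delta@1] (true || false)
step 10: [delta@root] true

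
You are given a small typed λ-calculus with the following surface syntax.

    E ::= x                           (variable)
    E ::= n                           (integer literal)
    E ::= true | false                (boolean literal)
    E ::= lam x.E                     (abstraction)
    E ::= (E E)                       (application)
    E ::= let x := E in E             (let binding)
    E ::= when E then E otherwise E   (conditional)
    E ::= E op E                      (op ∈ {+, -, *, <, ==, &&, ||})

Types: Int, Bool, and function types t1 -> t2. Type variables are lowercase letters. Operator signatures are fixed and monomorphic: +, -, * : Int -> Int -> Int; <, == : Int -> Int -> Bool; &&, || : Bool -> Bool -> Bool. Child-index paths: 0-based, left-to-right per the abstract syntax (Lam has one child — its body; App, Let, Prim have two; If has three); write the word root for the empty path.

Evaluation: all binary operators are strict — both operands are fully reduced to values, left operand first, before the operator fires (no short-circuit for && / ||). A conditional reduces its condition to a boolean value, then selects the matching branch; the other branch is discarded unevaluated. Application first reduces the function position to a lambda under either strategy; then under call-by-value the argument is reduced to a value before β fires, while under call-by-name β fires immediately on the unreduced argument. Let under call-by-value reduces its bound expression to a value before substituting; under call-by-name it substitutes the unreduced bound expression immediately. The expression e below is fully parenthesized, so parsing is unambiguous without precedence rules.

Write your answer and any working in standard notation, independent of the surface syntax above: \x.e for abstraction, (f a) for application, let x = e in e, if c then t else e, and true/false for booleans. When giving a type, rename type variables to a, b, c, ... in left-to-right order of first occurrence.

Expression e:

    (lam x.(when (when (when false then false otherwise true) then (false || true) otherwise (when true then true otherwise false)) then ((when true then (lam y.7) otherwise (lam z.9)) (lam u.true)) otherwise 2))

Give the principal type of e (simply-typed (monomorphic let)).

Trace:
  unify Bool ~ Bool
  unify Bool ~ Bool
  unify Bool ~ Bool
  unify Bool ~ Bool
  unify Bool ~ Bool
  unify Bool ~ Bool
  unify Bool ~ Bool
  unify Bool ~ Bool
  unify Bool ~ Bool
  unify Bool ~ Bool
\y._ : b -> Int
\z._ : c -> Int
  unify b -> Int ~ c -> Int
  unify b ~ c
  unify Int ~ Int
\u._ : d -> Bool
  unify c -> Int ~ (d -> Bool) -> e
  unify c ~ d -> Bool
  unify Int ~ e
_ _ : Int
  unify Int ~ Int
\x._ : a -> Int

Answer: a -> Int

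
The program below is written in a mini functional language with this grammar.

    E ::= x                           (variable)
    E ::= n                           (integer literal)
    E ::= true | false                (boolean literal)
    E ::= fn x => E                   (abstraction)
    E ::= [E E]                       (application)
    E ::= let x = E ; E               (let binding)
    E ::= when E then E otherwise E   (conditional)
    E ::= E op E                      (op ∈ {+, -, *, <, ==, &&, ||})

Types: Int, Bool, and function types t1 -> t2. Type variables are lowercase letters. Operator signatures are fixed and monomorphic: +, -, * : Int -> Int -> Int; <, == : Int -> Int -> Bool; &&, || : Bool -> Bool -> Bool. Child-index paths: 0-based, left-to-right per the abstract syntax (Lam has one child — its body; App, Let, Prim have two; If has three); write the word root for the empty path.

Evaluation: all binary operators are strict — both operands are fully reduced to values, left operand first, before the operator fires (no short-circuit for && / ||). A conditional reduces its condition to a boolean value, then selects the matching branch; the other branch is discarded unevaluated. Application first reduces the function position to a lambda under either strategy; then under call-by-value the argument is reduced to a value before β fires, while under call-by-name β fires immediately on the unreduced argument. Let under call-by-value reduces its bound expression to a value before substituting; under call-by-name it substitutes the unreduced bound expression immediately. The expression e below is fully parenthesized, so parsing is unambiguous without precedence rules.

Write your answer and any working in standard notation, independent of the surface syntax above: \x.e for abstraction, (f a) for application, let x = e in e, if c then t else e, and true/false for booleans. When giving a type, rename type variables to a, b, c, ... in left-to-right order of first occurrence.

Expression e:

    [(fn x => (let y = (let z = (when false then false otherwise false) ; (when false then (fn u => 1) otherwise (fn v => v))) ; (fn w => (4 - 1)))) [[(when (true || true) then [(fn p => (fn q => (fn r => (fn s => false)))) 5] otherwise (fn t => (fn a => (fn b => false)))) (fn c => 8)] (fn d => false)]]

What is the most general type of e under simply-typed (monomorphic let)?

Working:
  unify Bool ~ Bool
  unify Bool ~ Bool
let z : Bool
  unify Bool ~ Bool
\u._ : b -> Int
v : c
\v._ : c -> c
  unify b -> Int ~ c -> c
  unify b ~ c
  unify Int ~ c
let y : Int -> Int
  unify Int ~ Int
  unify Int ~ Int
\w._ : d -> Int
\x._ : a -> d -> Int
  unify Bool ~ Bool
  unify Bool ~ Bool
  unify Bool ~ Bool
\s._ : h -> Bool
\r._ : g -> h -> Bool
\q._ : f -> g -> h -> Bool
\p._ : e -> f -> g -> h -> Bool
  unify e -> f -> g -> h -> Bool ~ Int -> i
  unify e ~ Int
  unify f -> g -> h -> Bool ~ i
_ _ : f -> g -> h -> Bool
\b._ : l -> Bool
\a._ : k -> l -> Bool
\t._ : j -> k -> l -> Bool
  unify f -> g -> h -> Bool ~ j -> k -> l -> Bool
  unify f ~ j
  unify g -> h -> Bool ~ k -> l -> Bool
  unify g ~ k
  unify h -> Bool ~ l -> Bool
  unify h ~ l
  unify Bool ~ Bool
\c._ : m -> Int
  unify j -> k -> l -> Bool ~ (m -> Int) -> n
  unify j ~ m -> Int
  unify k -> l -> Bool ~ n
_ _ : k -> l -> Bool
\d._ : o -> Bool
  unify k -> l -> Bool ~ (o -> Bool) -> p
  unify k ~ o -> Bool
  unify l -> Bool ~ p
_ _ : l -> Bool
  unify a -> d -> Int ~ (l -> Bool) -> q
  unify a ~ l -> Bool
  unify d -> Int ~ q
_ _ : d -> Int

Answer: a -> Int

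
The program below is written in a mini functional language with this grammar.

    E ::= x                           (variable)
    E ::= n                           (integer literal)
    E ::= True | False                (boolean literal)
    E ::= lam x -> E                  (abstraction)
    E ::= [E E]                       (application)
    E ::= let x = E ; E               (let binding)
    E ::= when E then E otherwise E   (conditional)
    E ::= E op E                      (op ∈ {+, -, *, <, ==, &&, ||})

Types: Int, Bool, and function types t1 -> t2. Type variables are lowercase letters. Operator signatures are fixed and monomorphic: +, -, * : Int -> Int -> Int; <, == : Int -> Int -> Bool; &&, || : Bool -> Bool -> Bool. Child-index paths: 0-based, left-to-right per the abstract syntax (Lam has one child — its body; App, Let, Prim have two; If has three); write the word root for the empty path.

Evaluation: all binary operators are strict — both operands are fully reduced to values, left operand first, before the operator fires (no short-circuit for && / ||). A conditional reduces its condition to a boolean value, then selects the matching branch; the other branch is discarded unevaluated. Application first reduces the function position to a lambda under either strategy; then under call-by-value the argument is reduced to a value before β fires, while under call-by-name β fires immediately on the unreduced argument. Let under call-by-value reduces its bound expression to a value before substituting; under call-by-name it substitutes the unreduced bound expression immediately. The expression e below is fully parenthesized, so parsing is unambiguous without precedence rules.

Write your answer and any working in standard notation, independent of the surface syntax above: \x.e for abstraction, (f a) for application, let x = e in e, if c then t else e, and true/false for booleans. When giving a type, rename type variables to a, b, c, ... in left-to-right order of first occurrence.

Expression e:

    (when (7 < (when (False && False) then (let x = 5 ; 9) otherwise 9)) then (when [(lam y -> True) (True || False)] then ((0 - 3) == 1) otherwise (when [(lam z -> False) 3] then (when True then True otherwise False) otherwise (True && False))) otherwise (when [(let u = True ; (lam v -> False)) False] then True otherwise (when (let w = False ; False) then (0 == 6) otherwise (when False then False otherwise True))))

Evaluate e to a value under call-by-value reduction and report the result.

Working:
step 0: (if (7 < (if (false && false) then (let x = 5 in 9) else 9)) then (if ((\y.true) (true || false)) then ((0 - 3) == 1) else (if ((\z.false) 3) then (if true then true else false) else (true && false))) else (if ((let u = true in (\v.false)) false) then true else (if (let w = false in false) then (0 == 6) else (if false then false else true))))
step 1: [delta@0.1.0] (if (7 < (if false then (let x = 5 in 9) else 9)) then (if ((\y.true) (true || false)) then ((0 - 3) == 1) else (if ((\z.false) 3) then (if true then true else false) else (true && false))) else (if ((let u = true in (\v.false)) false) then true else (if (let w = false in false) then (0 == 6) else (if false then false else true))))
step 2: [if@0.1] (if (7 < 9) then (if ((\y.true) (true || false)) then ((0 - 3) == 1) else (if ((\z.false) 3) then (if true then true else false) else (true && false))) else (if ((let u = true in (\v.false)) false) then true else (if (let w = false in false) then (0 == 6) else (if false then false else true))))
step 3: [delta@0] (if true then (if ((\y.true) (true || false)) then ((0 - 3) == 1) else (if ((\z.false) 3) then (if true then true else false) else (true && false))) else (if ((let u = true in (\v.false)) false) then true else (if (let w = false in false) then (0 == 6) else (if false then false else true))))
step 4: [if@root] (if ((\y.true) (true || false)) then ((0 - 3) == 1) else (if ((\z.false) 3) then (if true then true else false) else (true && false)))
step 5: [delta@0.1] (if ((\y.true) true) then ((0 - 3) == 1) else (if ((\z.false) 3) then (if true then true else false) else (true && false)))
step 6: [beta@0] (if true then ((0 - 3) == 1) else (if ((\z.false) 3) then (if true then true else false) else (true && false)))
step 7: [if@root] ((0 - 3) == 1)
step 8: [delta@0] (-3 == 1)
step 9: [delta@root] false

Answer: false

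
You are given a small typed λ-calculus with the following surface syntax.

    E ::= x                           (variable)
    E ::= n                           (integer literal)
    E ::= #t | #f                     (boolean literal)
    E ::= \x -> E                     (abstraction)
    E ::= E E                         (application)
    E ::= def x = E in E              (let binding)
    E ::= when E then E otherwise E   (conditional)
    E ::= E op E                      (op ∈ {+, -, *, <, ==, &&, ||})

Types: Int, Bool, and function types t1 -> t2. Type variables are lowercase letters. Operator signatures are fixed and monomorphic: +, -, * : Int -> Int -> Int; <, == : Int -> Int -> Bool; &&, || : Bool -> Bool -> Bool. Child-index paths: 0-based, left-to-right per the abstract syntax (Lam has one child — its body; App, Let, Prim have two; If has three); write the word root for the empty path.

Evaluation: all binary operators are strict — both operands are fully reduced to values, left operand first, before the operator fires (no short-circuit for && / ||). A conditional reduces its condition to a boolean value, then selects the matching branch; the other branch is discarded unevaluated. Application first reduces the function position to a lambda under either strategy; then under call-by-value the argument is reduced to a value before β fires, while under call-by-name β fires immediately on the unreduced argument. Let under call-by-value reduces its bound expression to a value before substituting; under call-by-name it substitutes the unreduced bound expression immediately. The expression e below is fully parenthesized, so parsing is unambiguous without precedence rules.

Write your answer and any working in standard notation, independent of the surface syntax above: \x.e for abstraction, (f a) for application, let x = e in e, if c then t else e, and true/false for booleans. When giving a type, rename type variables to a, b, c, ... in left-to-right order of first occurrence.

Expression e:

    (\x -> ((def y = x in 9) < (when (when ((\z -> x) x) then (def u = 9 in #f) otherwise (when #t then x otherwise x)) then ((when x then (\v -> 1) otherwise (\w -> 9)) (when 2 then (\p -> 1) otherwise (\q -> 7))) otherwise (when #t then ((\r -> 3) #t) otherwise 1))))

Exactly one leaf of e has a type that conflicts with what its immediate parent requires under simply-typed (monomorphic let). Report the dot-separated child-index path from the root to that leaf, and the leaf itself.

Working:
x : a
let y : a
  unify Int ~ Int
x : a
\z._ : b -> a
x : a
  unify b -> a ~ a -> c
  unify b ~ a
  unify a ~ c
_ _ : c
  unify c ~ Bool
let u : Int
  unify Bool ~ Bool
x : Bool
x : Bool
  unify Bool ~ Bool
  unify Bool ~ Bool
  unify Bool ~ Bool
x : Bool
  unify Bool ~ Bool
\v._ : d -> Int
\w._ : e -> Int
  unify d -> Int ~ e -> Int
  unify d ~ e
  unify Int ~ Int
  unify Int ~ Bool
  FAIL: mismatch Int ~ Bool

Answer: 0.1.1.1.0 : 2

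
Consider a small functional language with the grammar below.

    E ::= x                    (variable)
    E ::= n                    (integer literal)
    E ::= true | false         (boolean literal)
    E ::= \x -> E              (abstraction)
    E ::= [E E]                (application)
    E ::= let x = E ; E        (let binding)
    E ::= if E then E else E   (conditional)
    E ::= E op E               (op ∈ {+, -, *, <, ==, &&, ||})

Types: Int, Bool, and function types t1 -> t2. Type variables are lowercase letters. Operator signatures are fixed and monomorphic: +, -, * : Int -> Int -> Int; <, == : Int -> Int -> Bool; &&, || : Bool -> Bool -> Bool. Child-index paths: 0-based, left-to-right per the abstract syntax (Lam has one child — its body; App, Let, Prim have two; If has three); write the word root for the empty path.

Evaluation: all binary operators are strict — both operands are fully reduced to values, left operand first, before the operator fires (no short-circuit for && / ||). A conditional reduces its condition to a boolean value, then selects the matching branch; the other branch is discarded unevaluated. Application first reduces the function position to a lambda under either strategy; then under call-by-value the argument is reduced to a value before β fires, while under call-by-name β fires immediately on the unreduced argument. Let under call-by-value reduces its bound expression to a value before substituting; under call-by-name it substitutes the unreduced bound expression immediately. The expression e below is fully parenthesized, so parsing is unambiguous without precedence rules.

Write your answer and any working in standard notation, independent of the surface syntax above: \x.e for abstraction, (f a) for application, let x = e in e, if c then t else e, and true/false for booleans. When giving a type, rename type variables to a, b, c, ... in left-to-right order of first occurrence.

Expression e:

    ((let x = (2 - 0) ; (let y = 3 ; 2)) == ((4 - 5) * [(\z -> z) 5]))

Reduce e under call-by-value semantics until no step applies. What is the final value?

Answer: false

Trace:
step 0: ((let x = (2 - 0) in (let y = 3 in 2)) == ((4 - 5) * ((\z.z) 5)))
step 1: [delta@0.0] ((let x = 2 in (let y = 3 in 2)) == ((4 - 5) * ((\z.z) 5)))
step 2: [let@0] ((let y = 3 in 2) == ((4 - 5) * ((\z.z) 5)))
step 3: [let@0] (2 == ((4 - 5) * ((\z.z) 5)))
step 4: [delta@1.0] (2 == (-1 * ((\z.z) 5)))
step 5: [beta@1.1] (2 == (-1 * 5))
step 6: [delta@1] (2 == -5)
step 7: [delta@root] false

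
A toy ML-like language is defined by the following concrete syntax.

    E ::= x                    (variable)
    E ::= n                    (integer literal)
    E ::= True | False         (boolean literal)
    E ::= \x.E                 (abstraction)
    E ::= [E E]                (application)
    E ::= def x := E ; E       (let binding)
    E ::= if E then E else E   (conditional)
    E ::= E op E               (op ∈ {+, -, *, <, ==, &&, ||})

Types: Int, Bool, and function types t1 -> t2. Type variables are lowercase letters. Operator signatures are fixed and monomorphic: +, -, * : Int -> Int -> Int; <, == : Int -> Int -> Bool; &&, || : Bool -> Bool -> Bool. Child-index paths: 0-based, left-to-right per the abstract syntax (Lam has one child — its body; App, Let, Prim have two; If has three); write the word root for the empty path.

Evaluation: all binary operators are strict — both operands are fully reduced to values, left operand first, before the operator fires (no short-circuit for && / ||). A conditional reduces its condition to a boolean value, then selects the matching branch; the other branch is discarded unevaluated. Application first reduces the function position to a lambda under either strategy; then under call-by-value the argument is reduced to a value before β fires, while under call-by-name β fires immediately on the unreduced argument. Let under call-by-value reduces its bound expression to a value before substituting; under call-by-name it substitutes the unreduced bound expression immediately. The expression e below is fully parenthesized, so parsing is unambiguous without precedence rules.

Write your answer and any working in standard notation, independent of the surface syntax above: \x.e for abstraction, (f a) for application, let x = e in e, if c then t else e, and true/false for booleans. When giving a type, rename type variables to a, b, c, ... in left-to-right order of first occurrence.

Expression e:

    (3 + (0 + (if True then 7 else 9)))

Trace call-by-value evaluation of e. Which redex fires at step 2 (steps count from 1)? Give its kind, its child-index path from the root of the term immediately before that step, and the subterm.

Answer: delta at 1 : (0 + 7)

Working:
step 0: (3 + (0 + (if true then 7 else 9)))
step 1: [if@1.1] (3 + (0 + 7))
step 2: [delta@1] (3 + 7)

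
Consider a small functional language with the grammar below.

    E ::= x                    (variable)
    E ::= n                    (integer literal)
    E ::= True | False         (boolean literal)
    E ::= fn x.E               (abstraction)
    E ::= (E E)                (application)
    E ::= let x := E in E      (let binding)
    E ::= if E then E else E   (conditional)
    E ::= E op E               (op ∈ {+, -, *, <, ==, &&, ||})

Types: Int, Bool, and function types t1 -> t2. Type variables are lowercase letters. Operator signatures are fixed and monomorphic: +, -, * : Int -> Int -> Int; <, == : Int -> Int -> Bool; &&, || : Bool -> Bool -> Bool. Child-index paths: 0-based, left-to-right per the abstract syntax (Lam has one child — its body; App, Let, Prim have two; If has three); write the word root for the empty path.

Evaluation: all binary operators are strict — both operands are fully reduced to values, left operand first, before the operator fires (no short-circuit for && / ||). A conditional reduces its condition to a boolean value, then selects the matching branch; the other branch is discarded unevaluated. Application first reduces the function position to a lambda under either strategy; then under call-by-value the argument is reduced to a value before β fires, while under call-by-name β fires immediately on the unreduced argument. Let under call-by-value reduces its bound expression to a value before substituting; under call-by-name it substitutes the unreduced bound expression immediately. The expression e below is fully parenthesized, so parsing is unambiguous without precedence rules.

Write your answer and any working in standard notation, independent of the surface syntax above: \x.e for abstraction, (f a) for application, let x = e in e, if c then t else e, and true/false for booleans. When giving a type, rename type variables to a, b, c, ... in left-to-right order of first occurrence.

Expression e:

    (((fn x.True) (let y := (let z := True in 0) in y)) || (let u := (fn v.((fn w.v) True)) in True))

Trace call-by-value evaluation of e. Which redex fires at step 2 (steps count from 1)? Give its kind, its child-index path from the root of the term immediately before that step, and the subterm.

Trace:
step 0: (((\x.true) (let y = (let z = true in 0) in y)) || (let u = (\v.((\w.v) true)) in true))
step 1: [let@0.1.0] (((\x.true) (let y = 0 in y)) || (let u = (\v.((\w.v) true)) in true))
step 2: [let@0.1] (((\x.true) 0) || (let u = (\v.((\w.v) true)) in true))

Answer: let at 0.1 : (let y = 0 in y)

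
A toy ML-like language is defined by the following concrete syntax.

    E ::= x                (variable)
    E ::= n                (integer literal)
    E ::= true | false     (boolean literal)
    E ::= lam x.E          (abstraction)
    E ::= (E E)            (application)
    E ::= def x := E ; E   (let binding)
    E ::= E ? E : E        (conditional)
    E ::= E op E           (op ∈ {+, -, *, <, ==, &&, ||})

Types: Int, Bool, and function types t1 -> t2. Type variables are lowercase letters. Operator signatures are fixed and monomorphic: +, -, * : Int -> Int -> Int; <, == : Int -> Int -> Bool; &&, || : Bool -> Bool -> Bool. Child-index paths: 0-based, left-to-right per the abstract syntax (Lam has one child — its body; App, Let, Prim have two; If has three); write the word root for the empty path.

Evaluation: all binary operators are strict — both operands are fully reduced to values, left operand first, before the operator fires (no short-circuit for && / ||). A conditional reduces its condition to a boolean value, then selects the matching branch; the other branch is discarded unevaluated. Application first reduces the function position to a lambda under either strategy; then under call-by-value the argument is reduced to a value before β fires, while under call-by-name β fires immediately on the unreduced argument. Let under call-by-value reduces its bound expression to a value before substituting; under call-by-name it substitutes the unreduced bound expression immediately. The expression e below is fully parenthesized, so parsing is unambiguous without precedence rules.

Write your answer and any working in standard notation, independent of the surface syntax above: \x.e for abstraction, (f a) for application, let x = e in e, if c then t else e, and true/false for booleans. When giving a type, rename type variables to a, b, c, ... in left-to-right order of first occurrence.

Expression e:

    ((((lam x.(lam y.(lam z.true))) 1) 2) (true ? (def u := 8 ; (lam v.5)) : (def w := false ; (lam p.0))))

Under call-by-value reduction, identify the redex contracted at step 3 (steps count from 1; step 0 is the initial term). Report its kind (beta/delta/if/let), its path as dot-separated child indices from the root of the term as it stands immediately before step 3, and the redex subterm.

Derivation:
step 0: ((((\x.(\y.(\z.true))) 1) 2) (if true then (let u = 8 in (\v.5)) else (let w = false in (\p.0))))
step 1: [beta@0.0] (((\y.(\z.true)) 2) (if true then (let u = 8 in (\v.5)) else (let w = false in (\p.0))))
step 2: [beta@0] ((\z.true) (if true then (let u = 8 in (\v.5)) else (let w = false in (\p.0))))
step 3: [if@1] ((\z.true) (let u = 8 in (\v.5)))

Answer: if at 1 : (if true then (let u = 8 in (\v.5)) else (let w = false in (\p.0)))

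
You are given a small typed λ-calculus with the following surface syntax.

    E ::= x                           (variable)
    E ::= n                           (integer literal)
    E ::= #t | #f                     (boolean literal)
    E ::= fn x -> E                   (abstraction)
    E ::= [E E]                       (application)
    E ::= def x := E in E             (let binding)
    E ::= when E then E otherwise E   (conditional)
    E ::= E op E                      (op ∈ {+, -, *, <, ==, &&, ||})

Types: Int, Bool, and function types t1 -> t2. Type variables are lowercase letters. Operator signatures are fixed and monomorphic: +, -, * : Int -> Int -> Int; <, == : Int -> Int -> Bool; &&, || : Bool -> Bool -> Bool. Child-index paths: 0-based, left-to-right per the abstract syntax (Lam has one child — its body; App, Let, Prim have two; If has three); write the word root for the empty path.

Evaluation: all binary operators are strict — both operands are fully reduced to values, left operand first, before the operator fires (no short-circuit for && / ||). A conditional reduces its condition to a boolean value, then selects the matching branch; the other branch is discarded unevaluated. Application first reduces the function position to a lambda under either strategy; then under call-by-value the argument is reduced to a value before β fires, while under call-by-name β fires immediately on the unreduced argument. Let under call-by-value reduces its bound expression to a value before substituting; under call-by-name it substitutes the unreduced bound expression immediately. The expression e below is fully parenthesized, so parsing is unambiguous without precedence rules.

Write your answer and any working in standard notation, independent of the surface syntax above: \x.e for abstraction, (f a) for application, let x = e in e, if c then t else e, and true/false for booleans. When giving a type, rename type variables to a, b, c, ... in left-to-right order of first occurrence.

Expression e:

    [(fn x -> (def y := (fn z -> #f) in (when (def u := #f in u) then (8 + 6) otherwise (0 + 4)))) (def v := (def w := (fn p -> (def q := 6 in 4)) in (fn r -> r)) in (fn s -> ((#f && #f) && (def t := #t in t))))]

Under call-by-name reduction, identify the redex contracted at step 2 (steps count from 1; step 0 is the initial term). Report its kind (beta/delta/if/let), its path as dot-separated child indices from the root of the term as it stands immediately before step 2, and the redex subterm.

Answer: let at root : (let y = (\z.false) in (if (let u = false in u) then (8 + 6) else (0 + 4)))

Working:
step 0: ((\x.(let y = (\z.false) in (if (let u = false in u) then (8 + 6) else (0 + 4)))) (let v = (let w = (\p.(let q = 6 in 4)) in (\r.r)) in (\s.((false && false) && (let t = true in t)))))
step 1: [beta@root] (let y = (\z.false) in (if (let u = false in u) then (8 + 6) else (0 + 4)))
step 2: [let@root] (if (let u = false in u) then (8 + 6) else (0 + 4))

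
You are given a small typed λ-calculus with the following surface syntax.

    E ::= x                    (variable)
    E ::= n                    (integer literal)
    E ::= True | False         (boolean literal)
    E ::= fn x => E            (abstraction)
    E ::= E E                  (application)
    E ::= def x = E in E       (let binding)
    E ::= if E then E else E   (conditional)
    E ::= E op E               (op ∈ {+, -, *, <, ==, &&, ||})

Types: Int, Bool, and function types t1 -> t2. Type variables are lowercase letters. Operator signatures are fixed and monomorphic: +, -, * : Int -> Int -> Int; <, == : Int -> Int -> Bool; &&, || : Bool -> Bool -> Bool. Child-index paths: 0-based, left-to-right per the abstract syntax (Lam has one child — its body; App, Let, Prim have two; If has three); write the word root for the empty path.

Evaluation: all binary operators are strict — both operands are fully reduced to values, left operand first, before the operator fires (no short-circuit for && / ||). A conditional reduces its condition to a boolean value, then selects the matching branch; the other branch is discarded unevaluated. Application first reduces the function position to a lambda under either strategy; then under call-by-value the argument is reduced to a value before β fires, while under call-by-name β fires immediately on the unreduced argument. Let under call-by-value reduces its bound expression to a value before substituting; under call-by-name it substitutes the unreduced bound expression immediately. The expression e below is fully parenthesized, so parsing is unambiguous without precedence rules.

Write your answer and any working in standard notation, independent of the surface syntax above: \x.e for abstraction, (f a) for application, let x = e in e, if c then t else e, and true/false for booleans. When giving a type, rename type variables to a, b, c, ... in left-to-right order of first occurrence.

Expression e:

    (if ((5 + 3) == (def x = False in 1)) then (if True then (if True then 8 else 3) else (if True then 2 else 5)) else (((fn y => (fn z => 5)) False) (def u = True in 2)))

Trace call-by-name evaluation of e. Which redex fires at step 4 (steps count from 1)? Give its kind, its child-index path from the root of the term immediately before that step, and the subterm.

Derivation:
step 0: (if ((5 + 3) == (let x = false in 1)) then (if true then (if true then 8 else 3) else (if true then 2 else 5)) else (((\y.(\z.5)) false) (let u = true in 2)))
step 1: [delta@0.0] (if (8 == (let x = false in 1)) then (if true then (if true then 8 else 3) else (if true then 2 else 5)) else (((\y.(\z.5)) false) (let u = true in 2)))
step 2: [let@0.1] (if (8 == 1) then (if true then (if true then 8 else 3) else (if true then 2 else 5)) else (((\y.(\z.5)) false) (let u = true in 2)))
step 3: [delta@0] (if false then (if true then (if true then 8 else 3) else (if true then 2 else 5)) else (((\y.(\z.5)) false) (let u = true in 2)))
step 4: [if@root] (((\y.(\z.5)) false) (let u = true in 2))

Answer: if at root : (if false then (if true then (if true then 8 else 3) else (if true then 2 else 5)) else (((\y.(\z.5)) false) (let u = true in 2)))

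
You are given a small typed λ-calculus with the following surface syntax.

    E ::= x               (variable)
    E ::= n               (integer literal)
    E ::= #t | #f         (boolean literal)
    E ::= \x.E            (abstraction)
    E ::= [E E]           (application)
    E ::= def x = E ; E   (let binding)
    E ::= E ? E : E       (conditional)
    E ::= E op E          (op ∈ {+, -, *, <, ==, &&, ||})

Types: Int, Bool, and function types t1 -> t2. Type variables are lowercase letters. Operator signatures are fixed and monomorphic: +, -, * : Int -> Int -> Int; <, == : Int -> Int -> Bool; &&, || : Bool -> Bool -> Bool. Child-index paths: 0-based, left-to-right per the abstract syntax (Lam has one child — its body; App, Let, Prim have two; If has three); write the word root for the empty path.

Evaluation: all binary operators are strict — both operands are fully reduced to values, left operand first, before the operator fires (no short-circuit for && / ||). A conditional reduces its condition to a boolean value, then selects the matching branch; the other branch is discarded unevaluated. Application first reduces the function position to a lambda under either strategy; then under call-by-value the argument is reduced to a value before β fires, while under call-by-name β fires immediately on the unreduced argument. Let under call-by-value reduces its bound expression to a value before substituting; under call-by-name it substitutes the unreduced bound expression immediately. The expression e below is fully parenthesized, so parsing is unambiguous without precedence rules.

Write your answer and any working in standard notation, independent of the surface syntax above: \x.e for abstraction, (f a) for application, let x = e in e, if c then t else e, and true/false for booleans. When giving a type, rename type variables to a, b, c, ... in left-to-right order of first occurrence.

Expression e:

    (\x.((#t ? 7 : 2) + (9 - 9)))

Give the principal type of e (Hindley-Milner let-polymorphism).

Working:
  unify Bool ~ Bool
  unify Int ~ Int
  unify Int ~ Int
  unify Int ~ Int
  unify Int ~ Int
  unify Int ~ Int
\x._ : a -> Int

Answer: a -> Int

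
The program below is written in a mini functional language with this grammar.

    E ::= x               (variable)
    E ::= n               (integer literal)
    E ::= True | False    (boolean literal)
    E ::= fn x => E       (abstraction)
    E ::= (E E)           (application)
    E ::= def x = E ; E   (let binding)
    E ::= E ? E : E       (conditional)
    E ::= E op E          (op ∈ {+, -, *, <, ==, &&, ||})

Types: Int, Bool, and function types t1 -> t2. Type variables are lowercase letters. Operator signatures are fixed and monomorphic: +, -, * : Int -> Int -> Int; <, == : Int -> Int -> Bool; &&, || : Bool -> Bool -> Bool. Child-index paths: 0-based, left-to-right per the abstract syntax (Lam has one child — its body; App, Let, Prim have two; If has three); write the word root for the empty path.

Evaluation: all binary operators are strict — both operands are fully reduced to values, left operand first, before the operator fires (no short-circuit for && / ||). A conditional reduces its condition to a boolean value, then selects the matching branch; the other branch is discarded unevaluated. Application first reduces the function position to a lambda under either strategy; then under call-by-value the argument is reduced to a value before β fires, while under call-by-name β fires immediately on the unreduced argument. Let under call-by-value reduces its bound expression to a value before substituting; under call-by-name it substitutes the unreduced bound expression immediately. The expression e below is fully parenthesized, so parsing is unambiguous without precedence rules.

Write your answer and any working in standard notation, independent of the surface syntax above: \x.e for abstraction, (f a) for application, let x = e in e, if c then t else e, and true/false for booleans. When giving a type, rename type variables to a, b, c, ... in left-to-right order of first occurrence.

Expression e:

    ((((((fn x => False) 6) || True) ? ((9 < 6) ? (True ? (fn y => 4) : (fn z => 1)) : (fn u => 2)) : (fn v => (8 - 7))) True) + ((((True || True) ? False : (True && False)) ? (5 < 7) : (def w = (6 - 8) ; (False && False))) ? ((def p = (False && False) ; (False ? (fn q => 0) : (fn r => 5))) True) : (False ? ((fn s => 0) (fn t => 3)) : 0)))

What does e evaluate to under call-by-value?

Derivation:
step 0: (((if (((\x.false) 6) || true) then (if (9 < 6) then (if true then (\y.4) else (\z.1)) else (\u.2)) else (\v.(8 - 7))) true) + (if (if (if (true || true) then false else (true && false)) then (5 < 7) else (let w = (6 - 8) in (false && false))) then ((let p = (false && false) in (if false then (\q.0) else (\r.5))) true) else (if false then ((\s.0) (\t.3)) else 0)))
step 1: [beta@0.0.0.0] (((if (false || true) then (if (9 < 6) then (if true then (\y.4) else (\z.1)) else (\u.2)) else (\v.(8 - 7))) true) + (if (if (if (true || true) then false else (true && false)) then (5 < 7) else (let w = (6 - 8) in (false && false))) then ((let p = (false && false) in (if false then (\q.0) else (\r.5))) true) else (if false then ((\s.0) (\t.3)) else 0)))
step 2: [delta@0.0.0] (((if true then (if (9 < 6) then (if true then (\y.4) else (\z.1)) else (\u.2)) else (\v.(8 - 7))) true) + (if (if (if (true || true) then false else (true && false)) then (5 < 7) else (let w = (6 - 8) in (false && false))) then ((let p = (false && false) in (if false then (\q.0) else (\r.5))) true) else (if false then ((\s.0) (\t.3)) else 0)))
step 3: [if@0.0] (((if (9 < 6) then (if true then (\y.4) else (\z.1)) else (\u.2)) true) + (if (if (if (true || true) then false else (true && false)) then (5 < 7) else (let w = (6 - 8) in (false && false))) then ((let p = (false && false) in (if false then (\q.0) else (\r.5))) true) else (if false then ((\s.0) (\t.3)) else 0)))
step 4: [delta@0.0.0] (((if false then (if true then (\y.4) else (\z.1)) else (\u.2)) true) + (if (if (if (true || true) then false else (true && false)) then (5 < 7) else (let w = (6 - 8) in (false && false))) then ((let p = (false && false) in (if false then (\q.0) else (\r.5))) true) else (if false then ((\s.0) (\t.3)) else 0)))
step 5: [if@0.0] (((\u.2) true) + (if (if (if (true || true) then false else (true && false)) then (5 < 7) else (let w = (6 - 8) in (false && false))) then ((let p = (false && false) in (if false then (\q.0) else (\r.5))) true) else (if false then ((\s.0) (\t.3)) else 0)))
step 6: [beta@0] (2 + (if (if (if (true || true) then false else (true && false)) then (5 < 7) else (let w = (6 - 8) in (false && false))) then ((let p = (false && false) in (if false then (\q.0) else (\r.5))) true) else (if false then ((\s.0) (\t.3)) else 0)))
step 7: [delta@1.0.0.0] (2 + (if (if (if true then false else (true && false)) then (5 < 7) else (let w = (6 - 8) in (false && false))) then ((let p = (false && false) in (if false then (\q.0) else (\r.5))) true) else (if false then ((\s.0) (\t.3)) else 0)))
step 8: [if@1.0.0] (2 + (if (if false then (5 < 7) else (let w = (6 - 8) in (false && false))) then ((let p = (false && false) in (if false then (\q.0) else (\r.5))) true) else (if false then ((\s.0) (\t.3)) else 0)))
step 9: [if@1.0] (2 + (if (let w = (6 - 8) in (false && false)) then ((let p = (false && false) in (if false then (\q.0) else (\r.5))) true) else (if false then ((\s.0) (\t.3)) else 0)))
step 10: [delta@1.0.0] (2 + (if (let w = -2 in (false && false)) then ((let p = (false && false) in (if false then (\q.0) else (\r.5))) true) else (if false then ((\s.0) (\t.3)) else 0)))
step 11: [let@1.0] (2 + (if (false && false) then ((let p = (false && false) in (if false then (\q.0) else (\r.5))) true) else (if false then ((\s.0) (\t.3)) else 0)))
step 12: [delta@1.0] (2 + (if false then ((let p = (false && false) in (if false then (\q.0) else (\r.5))) true) else (if false then ((\s.0) (\t.3)) else 0)))
step 13: [if@1] (2 + (if false then ((\s.0) (\t.3)) else 0))
step 14: [if@1] (2 + 0)
step 15: [delta@root] 2

Answer: 2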